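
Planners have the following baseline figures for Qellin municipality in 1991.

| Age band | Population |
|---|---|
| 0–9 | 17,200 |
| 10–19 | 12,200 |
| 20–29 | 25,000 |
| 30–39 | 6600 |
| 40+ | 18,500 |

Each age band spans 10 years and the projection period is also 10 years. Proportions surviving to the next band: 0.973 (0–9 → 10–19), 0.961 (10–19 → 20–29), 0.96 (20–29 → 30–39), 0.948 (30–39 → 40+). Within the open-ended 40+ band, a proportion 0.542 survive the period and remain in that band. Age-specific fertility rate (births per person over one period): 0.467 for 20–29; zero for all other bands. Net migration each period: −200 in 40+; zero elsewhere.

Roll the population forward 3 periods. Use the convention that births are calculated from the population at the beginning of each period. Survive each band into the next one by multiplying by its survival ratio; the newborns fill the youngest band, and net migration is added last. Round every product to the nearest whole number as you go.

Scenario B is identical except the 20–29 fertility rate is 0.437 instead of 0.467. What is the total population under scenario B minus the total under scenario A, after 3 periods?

-1527

[period 1]
Births: 25000 × 0.467 = 11675
10–19: 17200 × 0.973 = 16736
20–29: 12200 × 0.961 = 11724
30–39: 25000 × 0.96 = 24000
40+: 6600 × 0.948 + 18500 × 0.542 = 6257 + 10027 = 16284
Net migration: 40+ − 200 → 16084
→ [11675, 16736, 11724, 24000, 16084]
[period 2]
Births: 11724 × 0.467 = 5475
10–19: 11675 × 0.973 = 11360
20–29: 16736 × 0.961 = 16083
30–39: 11724 × 0.96 = 11255
40+: 24000 × 0.948 + 16084 × 0.542 = 22752 + 8718 = 31470
Net migration: 40+ − 200 → 31270
→ [5475, 11360, 16083, 11255, 31270]
[period 3]
Births: 16083 × 0.467 = 7511
10–19: 5475 × 0.973 = 5327
20–29: 11360 × 0.961 = 10917
30–39: 16083 × 0.96 = 15440
40+: 11255 × 0.948 + 31270 × 0.542 = 10670 + 16948 = 27618
Net migration: 40+ − 200 → 27418
→ [7511, 5327, 10917, 15440, 27418]
Scenario A total after 3 periods: 66613
Scenario B projection —
[period 1]
Births: 25000 × 0.437 = 10925
10–19: 17200 × 0.973 = 16736
20–29: 12200 × 0.961 = 11724
30–39: 25000 × 0.96 = 24000
40+: 6600 × 0.948 + 18500 × 0.542 = 6257 + 10027 = 16284
Net migration: 40+ − 200 → 16084
→ [10925, 16736, 11724, 24000, 16084]
[period 2]
Births: 11724 × 0.437 = 5123
10–19: 10925 × 0.973 = 10630
20–29: 16736 × 0.961 = 16083
30–39: 11724 × 0.96 = 11255
40+: 24000 × 0.948 + 16084 × 0.542 = 22752 + 8718 = 31470
Net migration: 40+ − 200 → 31270
→ [5123, 10630, 16083, 11255, 31270]
[period 3]
Births: 16083 × 0.437 = 7028
10–19: 5123 × 0.973 = 4985
20–29: 10630 × 0.961 = 10215
30–39: 16083 × 0.96 = 15440
40+: 11255 × 0.948 + 31270 × 0.542 = 10670 + 16948 = 27618
Net migration: 40+ − 200 → 27418
→ [7028, 4985, 10215, 15440, 27418]
Scenario B total after 3 periods: 65086
Difference B − A = 65086 − 66613 = -1527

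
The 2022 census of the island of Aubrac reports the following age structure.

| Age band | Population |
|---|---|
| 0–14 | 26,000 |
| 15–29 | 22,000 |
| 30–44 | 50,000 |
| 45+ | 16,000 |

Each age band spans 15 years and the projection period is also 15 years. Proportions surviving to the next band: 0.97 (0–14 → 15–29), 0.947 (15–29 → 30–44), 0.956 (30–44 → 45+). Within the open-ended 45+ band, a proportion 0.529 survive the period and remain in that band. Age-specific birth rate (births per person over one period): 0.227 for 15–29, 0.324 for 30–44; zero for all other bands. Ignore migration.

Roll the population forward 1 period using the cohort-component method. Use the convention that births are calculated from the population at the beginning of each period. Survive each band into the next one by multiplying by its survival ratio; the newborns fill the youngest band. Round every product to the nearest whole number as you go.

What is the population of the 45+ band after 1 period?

Numbering the bands 1..4 from youngest to oldest:
After projecting period 1:
Births: 22000 * 0.227 = 4994, 50000 * 0.324 = 16200 ⇒ total 21194
Band 2: 26000 * 0.97 = 25220
Band 3: 22000 * 0.947 = 20834
Band 4: 50000 * 0.956 + 16000 * 0.529 = 47800 + 8464 = 56264
End of period: [21194, 25220, 20834, 56264]

56264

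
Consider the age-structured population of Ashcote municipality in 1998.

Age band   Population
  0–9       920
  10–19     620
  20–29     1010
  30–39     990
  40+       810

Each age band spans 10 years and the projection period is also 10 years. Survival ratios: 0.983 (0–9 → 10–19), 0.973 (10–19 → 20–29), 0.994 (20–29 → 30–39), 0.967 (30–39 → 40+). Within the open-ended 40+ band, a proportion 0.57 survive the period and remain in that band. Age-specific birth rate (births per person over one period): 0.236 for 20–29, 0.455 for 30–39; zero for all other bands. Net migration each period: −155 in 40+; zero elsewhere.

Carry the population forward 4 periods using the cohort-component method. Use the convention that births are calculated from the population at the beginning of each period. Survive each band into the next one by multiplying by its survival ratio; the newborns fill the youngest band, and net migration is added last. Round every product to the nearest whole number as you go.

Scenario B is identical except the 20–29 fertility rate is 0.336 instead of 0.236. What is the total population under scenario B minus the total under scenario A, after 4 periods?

After projecting period 1:
Births: 1010 × 0.236 = 238 ; 990 × 0.455 = 450 ⇒ total 688
10–19: 920 × 0.983 = 904
20–29: 620 × 0.973 = 603
30–39: 1010 × 0.994 = 1004
40+: 990 × 0.967 + 810 × 0.57 = 957 + 462 = 1419
Net migration: 40+ − 155 → 1264
→ [688, 904, 603, 1004, 1264]
After projecting period 2:
Births: 603 × 0.236 = 142 ; 1004 × 0.455 = 457 ⇒ total 599
10–19: 688 × 0.983 = 676
20–29: 904 × 0.973 = 880
30–39: 603 × 0.994 = 599
40+: 1004 × 0.967 + 1264 × 0.57 = 971 + 720 = 1691
Net migration: 40+ − 155 → 1536
→ [599, 676, 880, 599, 1536]
After projecting period 3:
Births: 880 × 0.236 = 208 ; 599 × 0.455 = 273 ⇒ total 481
10–19: 599 × 0.983 = 589
20–29: 676 × 0.973 = 658
30–39: 880 × 0.994 = 875
40+: 599 × 0.967 + 1536 × 0.57 = 579 + 876 = 1455
Net migration: 40+ − 155 → 1300
→ [481, 589, 658, 875, 1300]
After projecting period 4:
Births: 658 × 0.236 = 155 ; 875 × 0.455 = 398 ⇒ total 553
10–19: 481 × 0.983 = 473
20–29: 589 × 0.973 = 573
30–39: 658 × 0.994 = 654
40+: 875 × 0.967 + 1300 × 0.57 = 846 + 741 = 1587
Net migration: 40+ − 155 → 1432
→ [553, 473, 573, 654, 1432]
Scenario A total after 4 periods: 3685
Scenario B projection —
After projecting period 1:
Births: 1010 × 0.336 = 339 ; 990 × 0.455 = 450 ⇒ total 789
10–19: 920 × 0.983 = 904
20–29: 620 × 0.973 = 603
30–39: 1010 × 0.994 = 1004
40+: 990 × 0.967 + 810 × 0.57 = 957 + 462 = 1419
Net migration: 40+ − 155 → 1264
→ [789, 904, 603, 1004, 1264]
After projecting period 2:
Births: 603 × 0.336 = 203 ; 1004 × 0.455 = 457 ⇒ total 660
10–19: 789 × 0.983 = 776
20–29: 904 × 0.973 = 880
30–39: 603 × 0.994 = 599
40+: 1004 × 0.967 + 1264 × 0.57 = 971 + 720 = 1691
Net migration: 40+ − 155 → 1536
→ [660, 776, 880, 599, 1536]
After projecting period 3:
Births: 880 × 0.336 = 296 ; 599 × 0.455 = 273 ⇒ total 569
10–19: 660 × 0.983 = 649
20–29: 776 × 0.973 = 755
30–39: 880 × 0.994 = 875
40+: 599 × 0.967 + 1536 × 0.57 = 579 + 876 = 1455
Net migration: 40+ − 155 → 1300
→ [569, 649, 755, 875, 1300]
After projecting period 4:
Births: 755 × 0.336 = 254 ; 875 × 0.455 = 398 ⇒ total 652
10–19: 569 × 0.983 = 559
20–29: 649 × 0.973 = 631
30–39: 755 × 0.994 = 750
40+: 875 × 0.967 + 1300 × 0.57 = 846 + 741 = 1587
Net migration: 40+ − 155 → 1432
→ [652, 559, 631, 750, 1432]
Scenario B total after 4 periods: 4024
Difference B − A = 4024 − 3685 = 339

339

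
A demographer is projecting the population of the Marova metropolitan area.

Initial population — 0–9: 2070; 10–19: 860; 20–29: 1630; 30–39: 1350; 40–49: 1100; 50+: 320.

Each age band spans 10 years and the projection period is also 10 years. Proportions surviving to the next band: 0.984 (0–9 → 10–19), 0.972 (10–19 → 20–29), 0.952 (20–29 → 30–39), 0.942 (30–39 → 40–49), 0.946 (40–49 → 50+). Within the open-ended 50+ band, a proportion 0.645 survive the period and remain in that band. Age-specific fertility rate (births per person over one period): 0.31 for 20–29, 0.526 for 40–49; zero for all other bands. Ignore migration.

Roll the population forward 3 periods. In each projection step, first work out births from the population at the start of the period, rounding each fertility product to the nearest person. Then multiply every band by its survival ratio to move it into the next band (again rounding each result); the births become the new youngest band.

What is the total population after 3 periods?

8646

[period 1]
Births: 1630 × 0.31 = 505, 1100 × 0.526 = 579 → 1084
10–19: 2070 × 0.984 = 2037
20–29: 860 × 0.972 = 836
30–39: 1630 × 0.952 = 1552
40–49: 1350 × 0.942 = 1272
50+: 1100 × 0.946 + 320 × 0.645 = 1041 + 206 = 1247
Population now: 0–9=1084, 10–19=2037, 20–29=836, 30–39=1552, 40–49=1272, 50+=1247
[period 2]
Births: 836 × 0.31 = 259, 1272 × 0.526 = 669 → 928
10–19: 1084 × 0.984 = 1067
20–29: 2037 × 0.972 = 1980
30–39: 836 × 0.952 = 796
40–49: 1552 × 0.942 = 1462
50+: 1272 × 0.946 + 1247 × 0.645 = 1203 + 804 = 2007
Population now: 0–9=928, 10–19=1067, 20–29=1980, 30–39=796, 40–49=1462, 50+=2007
[period 3]
Births: 1980 × 0.31 = 614, 1462 × 0.526 = 769 → 1383
10–19: 928 × 0.984 = 913
20–29: 1067 × 0.972 = 1037
30–39: 1980 × 0.952 = 1885
40–49: 796 × 0.942 = 750
50+: 1462 × 0.946 + 2007 × 0.645 = 1383 + 1295 = 2678
Population now: 0–9=1383, 10–19=913, 20–29=1037, 30–39=1885, 40–49=750, 50+=2678
Total after period 3: 1383 + 913 + 1037 + 1885 + 750 + 2678 = 8646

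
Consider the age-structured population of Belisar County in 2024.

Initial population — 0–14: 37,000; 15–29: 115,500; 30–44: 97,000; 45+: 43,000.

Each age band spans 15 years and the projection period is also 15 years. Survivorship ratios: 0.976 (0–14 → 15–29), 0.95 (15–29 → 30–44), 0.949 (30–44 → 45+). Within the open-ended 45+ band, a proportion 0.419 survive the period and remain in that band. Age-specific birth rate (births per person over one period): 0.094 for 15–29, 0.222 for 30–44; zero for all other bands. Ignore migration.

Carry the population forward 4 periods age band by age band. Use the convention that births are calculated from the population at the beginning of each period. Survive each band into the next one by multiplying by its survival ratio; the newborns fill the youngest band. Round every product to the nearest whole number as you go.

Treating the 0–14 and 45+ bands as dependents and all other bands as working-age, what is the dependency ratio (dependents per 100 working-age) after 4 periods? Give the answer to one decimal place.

Call the bands 1 to 4, youngest first.
— Period 1 —
Births: 115500 × 0.094 = 10857  |  97000 × 0.222 = 21534 → total 32391
Band 2: 37000 × 0.976 = 36112
Band 3: 115500 × 0.95 = 109725
Band 4: 97000 × 0.949 + 43000 × 0.419 = 92053 + 18017 = 110070
Population now: 0–14=32391, 15–29=36112, 30–44=109725, 45+=110070
— Period 2 —
Births: 36112 × 0.094 = 3395  |  109725 × 0.222 = 24359 → total 27754
Band 2: 32391 × 0.976 = 31614
Band 3: 36112 × 0.95 = 34306
Band 4: 109725 × 0.949 + 110070 × 0.419 = 104129 + 46119 = 150248
Population now: 0–14=27754, 15–29=31614, 30–44=34306, 45+=150248
— Period 3 —
Births: 31614 × 0.094 = 2972  |  34306 × 0.222 = 7616 → total 10588
Band 2: 27754 × 0.976 = 27088
Band 3: 31614 × 0.95 = 30033
Band 4: 34306 × 0.949 + 150248 × 0.419 = 32556 + 62954 = 95510
Population now: 0–14=10588, 15–29=27088, 30–44=30033, 45+=95510
— Period 4 —
Births: 27088 × 0.094 = 2546  |  30033 × 0.222 = 6667 → total 9213
Band 2: 10588 × 0.976 = 10334
Band 3: 27088 × 0.95 = 25734
Band 4: 30033 × 0.949 + 95510 × 0.419 = 28501 + 40019 = 68520
Population now: 0–14=9213, 15–29=10334, 30–44=25734, 45+=68520
Dependents (band 0–14 + band 45+) = 9213 + 68520 = 77733; working-age = 36068; ratio = 77733/36068 × 100 = 215.5

215.5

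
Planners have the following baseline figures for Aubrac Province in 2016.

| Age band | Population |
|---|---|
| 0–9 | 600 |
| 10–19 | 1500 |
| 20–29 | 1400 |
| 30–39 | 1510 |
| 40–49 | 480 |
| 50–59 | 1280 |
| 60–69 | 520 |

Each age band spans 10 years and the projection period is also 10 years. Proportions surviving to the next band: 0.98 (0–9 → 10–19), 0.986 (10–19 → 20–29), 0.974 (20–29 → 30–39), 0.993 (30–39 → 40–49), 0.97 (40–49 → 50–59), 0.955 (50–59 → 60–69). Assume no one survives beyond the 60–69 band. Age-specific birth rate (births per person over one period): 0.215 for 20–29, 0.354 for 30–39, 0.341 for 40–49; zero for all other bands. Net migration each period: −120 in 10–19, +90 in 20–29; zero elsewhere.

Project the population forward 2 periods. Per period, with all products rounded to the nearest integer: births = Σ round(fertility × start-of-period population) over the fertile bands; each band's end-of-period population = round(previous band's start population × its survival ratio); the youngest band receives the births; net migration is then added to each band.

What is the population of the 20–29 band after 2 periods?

551

Let group 1 be 0–9 through group 7 = 60–69.
[period 1]
Births: 1400 * 0.215 = 301  |  1510 * 0.354 = 535  |  480 * 0.341 = 164 — total 1000
Group 2: 600 * 0.98 = 588
Group 3: 1500 * 0.986 = 1479
Group 4: 1400 * 0.974 = 1364
Group 5: 1510 * 0.993 = 1499
Group 6: 480 * 0.97 = 466
Group 7: 1280 * 0.955 = 1222
Net migration: Group 2 − 120 → 468; Group 3 + 90 → 1569
Giving 1000 / 468 / 1569 / 1364 / 1499 / 466 / 1222.
[period 2]
Births: 1569 * 0.215 = 337  |  1364 * 0.354 = 483  |  1499 * 0.341 = 511 — total 1331
Group 2: 1000 * 0.98 = 980
Group 3: 468 * 0.986 = 461
Group 4: 1569 * 0.974 = 1528
Group 5: 1364 * 0.993 = 1354
Group 6: 1499 * 0.97 = 1454
Group 7: 466 * 0.955 = 445
Net migration: Group 2 − 120 → 860; Group 3 + 90 → 551
Giving 1331 / 860 / 551 / 1528 / 1354 / 1454 / 445.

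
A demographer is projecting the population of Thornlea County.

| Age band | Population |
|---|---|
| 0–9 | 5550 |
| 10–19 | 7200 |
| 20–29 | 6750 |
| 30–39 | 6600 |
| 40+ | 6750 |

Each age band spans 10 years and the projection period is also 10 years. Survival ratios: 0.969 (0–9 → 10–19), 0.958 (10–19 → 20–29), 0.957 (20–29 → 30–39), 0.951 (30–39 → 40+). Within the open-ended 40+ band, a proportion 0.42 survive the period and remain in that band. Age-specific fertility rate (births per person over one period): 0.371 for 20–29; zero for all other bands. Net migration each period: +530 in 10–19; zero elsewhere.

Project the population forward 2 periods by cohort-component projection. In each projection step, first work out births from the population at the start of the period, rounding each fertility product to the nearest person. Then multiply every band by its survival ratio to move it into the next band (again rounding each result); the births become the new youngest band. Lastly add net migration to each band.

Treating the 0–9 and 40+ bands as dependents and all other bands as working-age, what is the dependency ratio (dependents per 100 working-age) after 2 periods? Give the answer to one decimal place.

82.3

(Bands numbered youngest = 1 to oldest = 5.)
Period 1.
Births: 6750 * 0.371 = 2504
Band 2: 5550 * 0.969 = 5378
Band 3: 7200 * 0.958 = 6898
Band 4: 6750 * 0.957 = 6460
Band 5: 6600 * 0.951 + 6750 * 0.42 = 6277 + 2835 = 9112
Net migration: Band 2 + 530 → 5908
Giving 2504 / 5908 / 6898 / 6460 / 9112.
Period 2.
Births: 6898 * 0.371 = 2559
Band 2: 2504 * 0.969 = 2426
Band 3: 5908 * 0.958 = 5660
Band 4: 6898 * 0.957 = 6601
Band 5: 6460 * 0.951 + 9112 * 0.42 = 6143 + 3827 = 9970
Net migration: Band 2 + 530 → 2956
Giving 2559 / 2956 / 5660 / 6601 / 9970.
Dependents (band 0–9 + band 40+) = 2559 + 9970 = 12529; working-age = 15217; ratio = 12529/15217 × 100 = 82.3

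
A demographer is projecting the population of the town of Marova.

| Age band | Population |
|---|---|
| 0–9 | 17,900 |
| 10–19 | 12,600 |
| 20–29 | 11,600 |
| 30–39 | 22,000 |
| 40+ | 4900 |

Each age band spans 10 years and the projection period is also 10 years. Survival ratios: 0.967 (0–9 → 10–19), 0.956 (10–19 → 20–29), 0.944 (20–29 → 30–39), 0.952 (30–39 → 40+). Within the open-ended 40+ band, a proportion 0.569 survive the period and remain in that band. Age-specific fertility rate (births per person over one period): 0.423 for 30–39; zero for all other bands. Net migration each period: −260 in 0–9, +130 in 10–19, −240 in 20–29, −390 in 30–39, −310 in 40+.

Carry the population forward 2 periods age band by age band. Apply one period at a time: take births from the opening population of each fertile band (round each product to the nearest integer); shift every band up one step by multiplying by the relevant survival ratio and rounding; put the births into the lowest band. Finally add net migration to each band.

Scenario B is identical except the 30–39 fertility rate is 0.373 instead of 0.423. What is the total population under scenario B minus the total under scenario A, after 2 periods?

-1591

Let group 1 be 0–9 through group 5 = 40+.
— Period 1 —
Births: 22000 × 0.423 = 9306
Group 2: 17900 × 0.967 = 17309
Group 3: 12600 × 0.956 = 12046
Group 4: 11600 × 0.944 = 10950
Group 5: 22000 × 0.952 + 4900 × 0.569 = 20944 + 2788 = 23732
Net migration: Group 1 − 260 → 9046; Group 2 + 130 → 17439; Group 3 − 240 → 11806; Group 4 − 390 → 10560; Group 5 − 310 → 23422
End of period: [9046, 17439, 11806, 10560, 23422]
— Period 2 —
Births: 10560 × 0.423 = 4467
Group 2: 9046 × 0.967 = 8747
Group 3: 17439 × 0.956 = 16672
Group 4: 11806 × 0.944 = 11145
Group 5: 10560 × 0.952 + 23422 × 0.569 = 10053 + 13327 = 23380
Net migration: Group 1 − 260 → 4207; Group 2 + 130 → 8877; Group 3 − 240 → 16432; Group 4 − 390 → 10755; Group 5 − 310 → 23070
End of period: [4207, 8877, 16432, 10755, 23070]
Scenario A total after 2 periods: 63341
Scenario B projection —
— Period 1 —
Births: 22000 × 0.373 = 8206
Group 2: 17900 × 0.967 = 17309
Group 3: 12600 × 0.956 = 12046
Group 4: 11600 × 0.944 = 10950
Group 5: 22000 × 0.952 + 4900 × 0.569 = 20944 + 2788 = 23732
Net migration: Group 1 − 260 → 7946; Group 2 + 130 → 17439; Group 3 − 240 → 11806; Group 4 − 390 → 10560; Group 5 − 310 → 23422
End of period: [7946, 17439, 11806, 10560, 23422]
— Period 2 —
Births: 10560 × 0.373 = 3939
Group 2: 7946 × 0.967 = 7684
Group 3: 17439 × 0.956 = 16672
Group 4: 11806 × 0.944 = 11145
Group 5: 10560 × 0.952 + 23422 × 0.569 = 10053 + 13327 = 23380
Net migration: Group 1 − 260 → 3679; Group 2 + 130 → 7814; Group 3 − 240 → 16432; Group 4 − 390 → 10755; Group 5 − 310 → 23070
End of period: [3679, 7814, 16432, 10755, 23070]
Scenario B total after 2 periods: 61750
Difference B − A = 61750 − 63341 = -1591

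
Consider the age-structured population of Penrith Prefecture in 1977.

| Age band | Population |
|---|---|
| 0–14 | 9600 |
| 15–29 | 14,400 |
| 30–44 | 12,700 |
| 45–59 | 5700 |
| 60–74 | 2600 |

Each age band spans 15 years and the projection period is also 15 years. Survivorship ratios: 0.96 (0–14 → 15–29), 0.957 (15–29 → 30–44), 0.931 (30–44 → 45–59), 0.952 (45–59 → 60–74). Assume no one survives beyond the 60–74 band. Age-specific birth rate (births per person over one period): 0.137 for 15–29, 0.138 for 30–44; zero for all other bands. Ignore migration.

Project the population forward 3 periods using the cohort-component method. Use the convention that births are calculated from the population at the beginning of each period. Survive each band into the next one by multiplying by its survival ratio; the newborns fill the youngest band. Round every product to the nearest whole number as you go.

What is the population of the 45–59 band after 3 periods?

8211

After projecting period 1:
Births: 14400 × 0.137 = 1973 ; 12700 × 0.138 = 1753 → total 3726
15–29: 9600 × 0.96 = 9216
30–44: 14400 × 0.957 = 13781
45–59: 12700 × 0.931 = 11824
60–74: 5700 × 0.952 = 5426
Population now: 0–14=3726, 15–29=9216, 30–44=13781, 45–59=11824, 60–74=5426
After projecting period 2:
Births: 9216 × 0.137 = 1263 ; 13781 × 0.138 = 1902 → total 3165
15–29: 3726 × 0.96 = 3577
30–44: 9216 × 0.957 = 8820
45–59: 13781 × 0.931 = 12830
60–74: 11824 × 0.952 = 11256
Population now: 0–14=3165, 15–29=3577, 30–44=8820, 45–59=12830, 60–74=11256
After projecting period 3:
Births: 3577 × 0.137 = 490 ; 8820 × 0.138 = 1217 → total 1707
15–29: 3165 × 0.96 = 3038
30–44: 3577 × 0.957 = 3423
45–59: 8820 × 0.931 = 8211
60–74: 12830 × 0.952 = 12214
Population now: 0–14=1707, 15–29=3038, 30–44=3423, 45–59=8211, 60–74=12214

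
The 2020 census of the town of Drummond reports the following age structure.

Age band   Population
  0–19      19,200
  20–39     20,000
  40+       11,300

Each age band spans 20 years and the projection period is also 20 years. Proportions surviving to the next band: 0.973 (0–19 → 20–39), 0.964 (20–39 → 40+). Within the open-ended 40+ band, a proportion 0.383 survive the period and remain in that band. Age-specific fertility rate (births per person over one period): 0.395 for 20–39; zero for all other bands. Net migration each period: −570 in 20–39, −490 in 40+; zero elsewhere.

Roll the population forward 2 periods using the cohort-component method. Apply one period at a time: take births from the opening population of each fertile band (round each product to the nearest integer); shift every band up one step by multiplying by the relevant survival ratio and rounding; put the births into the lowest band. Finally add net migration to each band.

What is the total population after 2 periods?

40095

Numbering the bands 1..3 from youngest to oldest:
After projecting period 1:
Births: 20000 * 0.395 = 7900
Band 2: 19200 * 0.973 = 18682
Band 3: 20000 * 0.964 + 11300 * 0.383 = 19280 + 4328 = 23608
Net migration: Band 2 − 570 → 18112; Band 3 − 490 → 23118
End of period: [7900, 18112, 23118]
After projecting period 2:
Births: 18112 * 0.395 = 7154
Band 2: 7900 * 0.973 = 7687
Band 3: 18112 * 0.964 + 23118 * 0.383 = 17460 + 8854 = 26314
Net migration: Band 2 − 570 → 7117; Band 3 − 490 → 25824
End of period: [7154, 7117, 25824]
Total after period 2: 7154 + 7117 + 25824 = 40095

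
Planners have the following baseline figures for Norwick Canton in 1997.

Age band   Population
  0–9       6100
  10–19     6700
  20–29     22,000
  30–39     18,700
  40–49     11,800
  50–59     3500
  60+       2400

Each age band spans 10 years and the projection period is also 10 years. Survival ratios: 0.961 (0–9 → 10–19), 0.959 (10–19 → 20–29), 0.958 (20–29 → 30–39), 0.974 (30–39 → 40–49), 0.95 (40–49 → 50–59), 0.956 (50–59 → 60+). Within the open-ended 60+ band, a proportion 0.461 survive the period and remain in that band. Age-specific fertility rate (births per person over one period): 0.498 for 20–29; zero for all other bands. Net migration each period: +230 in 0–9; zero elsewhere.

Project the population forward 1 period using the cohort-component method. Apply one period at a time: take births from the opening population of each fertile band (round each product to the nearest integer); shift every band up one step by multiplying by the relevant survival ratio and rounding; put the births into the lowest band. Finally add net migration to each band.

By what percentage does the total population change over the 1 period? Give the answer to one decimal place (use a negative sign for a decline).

Let band 1 be 0–9 through band 7 = 60+.
After projecting period 1:
Births: 22000 * 0.498 = 10956
Band 2: 6100 * 0.961 = 5862
Band 3: 6700 * 0.959 = 6425
Band 4: 22000 * 0.958 = 21076
Band 5: 18700 * 0.974 = 18214
Band 6: 11800 * 0.95 = 11210
Band 7: 3500 * 0.956 + 2400 * 0.461 = 3346 + 1106 = 4452
Net migration: Band 1 + 230 → 11186
Population now: 0–9=11186, 10–19=5862, 20–29=6425, 30–39=21076, 40–49=18214, 50–59=11210, 60+=4452
Total: 71200 → 78425; change = 7225; percentage change = 10.1%

10.1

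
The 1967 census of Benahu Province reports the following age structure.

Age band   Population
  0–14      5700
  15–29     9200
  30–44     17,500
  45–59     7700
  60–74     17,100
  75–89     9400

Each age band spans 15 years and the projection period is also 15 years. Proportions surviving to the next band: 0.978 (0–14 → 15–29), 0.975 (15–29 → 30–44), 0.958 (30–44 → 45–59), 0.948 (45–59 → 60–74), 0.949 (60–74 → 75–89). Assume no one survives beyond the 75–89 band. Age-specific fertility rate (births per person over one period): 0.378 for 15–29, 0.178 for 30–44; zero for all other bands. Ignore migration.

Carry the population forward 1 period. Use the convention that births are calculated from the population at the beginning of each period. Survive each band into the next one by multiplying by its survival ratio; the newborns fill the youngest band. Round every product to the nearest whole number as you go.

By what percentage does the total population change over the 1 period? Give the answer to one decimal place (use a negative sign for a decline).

— Period 1 —
Births: 9200 × 0.378 = 3478, 17500 × 0.178 = 3115 → 6593
15–29: 5700 × 0.978 = 5575
30–44: 9200 × 0.975 = 8970
45–59: 17500 × 0.958 = 16765
60–74: 7700 × 0.948 = 7300
75–89: 17100 × 0.949 = 16228
Population now: 0–14=6593, 15–29=5575, 30–44=8970, 45–59=16765, 60–74=7300, 75–89=16228
Total: 66600 → 61431; change = -5169; percentage change = -7.8%

-7.8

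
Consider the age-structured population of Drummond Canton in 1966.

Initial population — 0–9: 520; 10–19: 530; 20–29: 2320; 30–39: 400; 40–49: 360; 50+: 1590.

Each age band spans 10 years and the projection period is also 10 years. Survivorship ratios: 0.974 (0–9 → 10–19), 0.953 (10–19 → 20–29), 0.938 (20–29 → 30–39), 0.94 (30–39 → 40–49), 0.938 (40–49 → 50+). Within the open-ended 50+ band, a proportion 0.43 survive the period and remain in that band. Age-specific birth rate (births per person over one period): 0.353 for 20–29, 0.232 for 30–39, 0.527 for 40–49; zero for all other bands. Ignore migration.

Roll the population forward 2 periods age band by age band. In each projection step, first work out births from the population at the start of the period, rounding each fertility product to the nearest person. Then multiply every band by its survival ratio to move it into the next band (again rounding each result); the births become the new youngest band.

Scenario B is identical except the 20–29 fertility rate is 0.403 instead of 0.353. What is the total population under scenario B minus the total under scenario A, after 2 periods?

Period 1:
Births: 2320 × 0.353 = 819  |  400 × 0.232 = 93  |  360 × 0.527 = 190 → 1102
10–19: 520 × 0.974 = 506
20–29: 530 × 0.953 = 505
30–39: 2320 × 0.938 = 2176
40–49: 400 × 0.94 = 376
50+: 360 × 0.938 + 1590 × 0.43 = 338 + 684 = 1022
End of period: [1102, 506, 505, 2176, 376, 1022]
Period 2:
Births: 505 × 0.353 = 178  |  2176 × 0.232 = 505  |  376 × 0.527 = 198 → 881
10–19: 1102 × 0.974 = 1073
20–29: 506 × 0.953 = 482
30–39: 505 × 0.938 = 474
40–49: 2176 × 0.94 = 2045
50+: 376 × 0.938 + 1022 × 0.43 = 353 + 439 = 792
End of period: [881, 1073, 482, 474, 2045, 792]
Scenario A total after 2 periods: 5747
Scenario B projection —
Period 1:
Births: 2320 × 0.403 = 935  |  400 × 0.232 = 93  |  360 × 0.527 = 190 → 1218
10–19: 520 × 0.974 = 506
20–29: 530 × 0.953 = 505
30–39: 2320 × 0.938 = 2176
40–49: 400 × 0.94 = 376
50+: 360 × 0.938 + 1590 × 0.43 = 338 + 684 = 1022
End of period: [1218, 506, 505, 2176, 376, 1022]
Period 2:
Births: 505 × 0.403 = 204  |  2176 × 0.232 = 505  |  376 × 0.527 = 198 → 907
10–19: 1218 × 0.974 = 1186
20–29: 506 × 0.953 = 482
30–39: 505 × 0.938 = 474
40–49: 2176 × 0.94 = 2045
50+: 376 × 0.938 + 1022 × 0.43 = 353 + 439 = 792
End of period: [907, 1186, 482, 474, 2045, 792]
Scenario B total after 2 periods: 5886
Difference B − A = 5886 − 5747 = 139

139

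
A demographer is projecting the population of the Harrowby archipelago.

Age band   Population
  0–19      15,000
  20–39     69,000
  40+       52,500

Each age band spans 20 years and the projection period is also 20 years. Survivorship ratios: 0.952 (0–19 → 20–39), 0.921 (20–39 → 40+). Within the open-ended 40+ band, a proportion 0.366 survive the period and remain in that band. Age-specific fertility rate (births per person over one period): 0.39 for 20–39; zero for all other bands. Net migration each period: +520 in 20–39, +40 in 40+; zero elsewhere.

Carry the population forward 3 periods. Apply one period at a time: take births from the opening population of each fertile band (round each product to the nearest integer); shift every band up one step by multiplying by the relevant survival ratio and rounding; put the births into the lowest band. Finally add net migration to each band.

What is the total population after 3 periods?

[period 1]
Births: 69000 × 0.39 = 26910
20–39: 15000 × 0.952 = 14280
40+: 69000 × 0.921 + 52500 × 0.366 = 63549 + 19215 = 82764
Net migration: 20–39 + 520 → 14800; 40+ + 40 → 82804
→ [26910, 14800, 82804]
[period 2]
Births: 14800 × 0.39 = 5772
20–39: 26910 × 0.952 = 25618
40+: 14800 × 0.921 + 82804 × 0.366 = 13631 + 30306 = 43937
Net migration: 20–39 + 520 → 26138; 40+ + 40 → 43977
→ [5772, 26138, 43977]
[period 3]
Births: 26138 × 0.39 = 10194
20–39: 5772 × 0.952 = 5495
40+: 26138 × 0.921 + 43977 × 0.366 = 24073 + 16096 = 40169
Net migration: 20–39 + 520 → 6015; 40+ + 40 → 40209
→ [10194, 6015, 40209]
Total after period 3: 10194 + 6015 + 40209 = 56418

56418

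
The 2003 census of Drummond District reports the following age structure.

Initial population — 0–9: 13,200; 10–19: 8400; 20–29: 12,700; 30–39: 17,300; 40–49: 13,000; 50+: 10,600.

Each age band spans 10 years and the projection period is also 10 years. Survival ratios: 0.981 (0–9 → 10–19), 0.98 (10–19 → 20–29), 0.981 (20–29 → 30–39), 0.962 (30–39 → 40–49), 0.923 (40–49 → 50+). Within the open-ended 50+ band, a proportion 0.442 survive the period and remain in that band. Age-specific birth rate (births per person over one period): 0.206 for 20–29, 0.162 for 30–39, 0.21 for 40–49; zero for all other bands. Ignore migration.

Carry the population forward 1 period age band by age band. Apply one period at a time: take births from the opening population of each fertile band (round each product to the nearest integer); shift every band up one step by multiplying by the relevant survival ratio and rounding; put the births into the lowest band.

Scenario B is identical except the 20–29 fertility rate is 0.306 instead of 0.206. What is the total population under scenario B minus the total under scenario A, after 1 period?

1270

Period 1:
Births: 12700 × 0.206 = 2616 ; 17300 × 0.162 = 2803 ; 13000 × 0.21 = 2730 ⇒ total 8149
10–19: 13200 × 0.981 = 12949
20–29: 8400 × 0.98 = 8232
30–39: 12700 × 0.981 = 12459
40–49: 17300 × 0.962 = 16643
50+: 13000 × 0.923 + 10600 × 0.442 = 11999 + 4685 = 16684
End of period: [8149, 12949, 8232, 12459, 16643, 16684]
Scenario A total after 1 period: 75116
Scenario B projection —
Period 1:
Births: 12700 × 0.306 = 3886 ; 17300 × 0.162 = 2803 ; 13000 × 0.21 = 2730 ⇒ total 9419
10–19: 13200 × 0.981 = 12949
20–29: 8400 × 0.98 = 8232
30–39: 12700 × 0.981 = 12459
40–49: 17300 × 0.962 = 16643
50+: 13000 × 0.923 + 10600 × 0.442 = 11999 + 4685 = 16684
End of period: [9419, 12949, 8232, 12459, 16643, 16684]
Scenario B total after 1 period: 76386
Difference B − A = 76386 − 75116 = 1270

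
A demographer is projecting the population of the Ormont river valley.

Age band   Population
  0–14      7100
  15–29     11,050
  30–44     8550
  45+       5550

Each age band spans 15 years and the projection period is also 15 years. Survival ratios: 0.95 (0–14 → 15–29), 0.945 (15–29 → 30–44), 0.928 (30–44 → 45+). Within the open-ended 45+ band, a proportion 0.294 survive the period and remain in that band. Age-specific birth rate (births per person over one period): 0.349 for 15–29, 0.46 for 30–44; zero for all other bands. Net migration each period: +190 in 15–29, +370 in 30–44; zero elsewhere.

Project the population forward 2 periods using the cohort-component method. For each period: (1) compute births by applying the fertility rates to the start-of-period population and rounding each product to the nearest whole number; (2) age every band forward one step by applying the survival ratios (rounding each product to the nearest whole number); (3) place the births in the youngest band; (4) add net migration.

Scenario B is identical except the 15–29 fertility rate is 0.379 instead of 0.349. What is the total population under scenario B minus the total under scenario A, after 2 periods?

Numbering the groups 1..4 from youngest to oldest:
Period 1:
Births: 11050 * 0.349 = 3856  |  8550 * 0.46 = 3933 → total 7789
Group 2: 7100 * 0.95 = 6745
Group 3: 11050 * 0.945 = 10442
Group 4: 8550 * 0.928 + 5550 * 0.294 = 7934 + 1632 = 9566
Net migration: Group 2 + 190 → 6935; Group 3 + 370 → 10812
Giving 7789 / 6935 / 10812 / 9566.
Period 2:
Births: 6935 * 0.349 = 2420  |  10812 * 0.46 = 4974 → total 7394
Group 2: 7789 * 0.95 = 7400
Group 3: 6935 * 0.945 = 6554
Group 4: 10812 * 0.928 + 9566 * 0.294 = 10034 + 2812 = 12846
Net migration: Group 2 + 190 → 7590; Group 3 + 370 → 6924
Giving 7394 / 7590 / 6924 / 12846.
Scenario A total after 2 periods: 34754
Scenario B projection —
Period 1:
Births: 11050 * 0.379 = 4188  |  8550 * 0.46 = 3933 → total 8121
Group 2: 7100 * 0.95 = 6745
Group 3: 11050 * 0.945 = 10442
Group 4: 8550 * 0.928 + 5550 * 0.294 = 7934 + 1632 = 9566
Net migration: Group 2 + 190 → 6935; Group 3 + 370 → 10812
Giving 8121 / 6935 / 10812 / 9566.
Period 2:
Births: 6935 * 0.379 = 2628  |  10812 * 0.46 = 4974 → total 7602
Group 2: 8121 * 0.95 = 7715
Group 3: 6935 * 0.945 = 6554
Group 4: 10812 * 0.928 + 9566 * 0.294 = 10034 + 2812 = 12846
Net migration: Group 2 + 190 → 7905; Group 3 + 370 → 6924
Giving 7602 / 7905 / 6924 / 12846.
Scenario B total after 2 periods: 35277
Difference B − A = 35277 − 34754 = 523

523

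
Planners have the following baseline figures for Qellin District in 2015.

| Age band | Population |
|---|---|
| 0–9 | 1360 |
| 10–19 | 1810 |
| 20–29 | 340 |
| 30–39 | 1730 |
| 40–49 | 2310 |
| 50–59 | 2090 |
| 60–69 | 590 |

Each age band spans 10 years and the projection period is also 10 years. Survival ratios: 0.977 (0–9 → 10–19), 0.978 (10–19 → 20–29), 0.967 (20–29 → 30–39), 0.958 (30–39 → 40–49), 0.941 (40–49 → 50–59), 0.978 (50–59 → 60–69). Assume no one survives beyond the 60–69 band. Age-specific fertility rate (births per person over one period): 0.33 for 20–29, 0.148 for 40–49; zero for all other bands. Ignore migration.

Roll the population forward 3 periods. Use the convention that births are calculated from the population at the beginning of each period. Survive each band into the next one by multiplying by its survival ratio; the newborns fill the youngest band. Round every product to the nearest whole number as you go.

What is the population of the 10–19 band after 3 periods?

810

Call the groups 1 to 7, youngest first.
After projecting period 1:
Births: 340 × 0.33 = 112 ; 2310 × 0.148 = 342 ⇒ total 454
Group 2: 1360 × 0.977 = 1329
Group 3: 1810 × 0.978 = 1770
Group 4: 340 × 0.967 = 329
Group 5: 1730 × 0.958 = 1657
Group 6: 2310 × 0.941 = 2174
Group 7: 2090 × 0.978 = 2044
→ [454, 1329, 1770, 329, 1657, 2174, 2044]
After projecting period 2:
Births: 1770 × 0.33 = 584 ; 1657 × 0.148 = 245 ⇒ total 829
Group 2: 454 × 0.977 = 444
Group 3: 1329 × 0.978 = 1300
Group 4: 1770 × 0.967 = 1712
Group 5: 329 × 0.958 = 315
Group 6: 1657 × 0.941 = 1559
Group 7: 2174 × 0.978 = 2126
→ [829, 444, 1300, 1712, 315, 1559, 2126]
After projecting period 3:
Births: 1300 × 0.33 = 429 ; 315 × 0.148 = 47 ⇒ total 476
Group 2: 829 × 0.977 = 810
Group 3: 444 × 0.978 = 434
Group 4: 1300 × 0.967 = 1257
Group 5: 1712 × 0.958 = 1640
Group 6: 315 × 0.941 = 296
Group 7: 1559 × 0.978 = 1525
→ [476, 810, 434, 1257, 1640, 296, 1525]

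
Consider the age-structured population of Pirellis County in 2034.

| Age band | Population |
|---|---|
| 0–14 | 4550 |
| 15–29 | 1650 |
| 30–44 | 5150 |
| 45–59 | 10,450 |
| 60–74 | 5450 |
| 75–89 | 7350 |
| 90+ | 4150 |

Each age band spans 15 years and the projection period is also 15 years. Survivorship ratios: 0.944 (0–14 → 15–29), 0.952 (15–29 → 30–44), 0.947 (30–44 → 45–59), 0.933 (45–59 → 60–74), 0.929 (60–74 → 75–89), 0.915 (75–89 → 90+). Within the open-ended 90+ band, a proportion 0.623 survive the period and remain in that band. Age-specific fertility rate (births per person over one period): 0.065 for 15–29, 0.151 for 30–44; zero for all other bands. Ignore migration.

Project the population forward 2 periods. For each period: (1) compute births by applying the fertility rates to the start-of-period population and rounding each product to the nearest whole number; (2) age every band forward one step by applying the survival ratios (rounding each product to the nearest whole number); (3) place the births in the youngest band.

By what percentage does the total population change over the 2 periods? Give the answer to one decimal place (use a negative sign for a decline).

Let group 1 be 0–14 through group 7 = 90+.
[period 1]
Births: 1650 × 0.065 = 107, 5150 × 0.151 = 778 → 885
Group 2: 4550 × 0.944 = 4295
Group 3: 1650 × 0.952 = 1571
Group 4: 5150 × 0.947 = 4877
Group 5: 10450 × 0.933 = 9750
Group 6: 5450 × 0.929 = 5063
Group 7: 7350 × 0.915 + 4150 × 0.623 = 6725 + 2585 = 9310
Giving 885 / 4295 / 1571 / 4877 / 9750 / 5063 / 9310.
[period 2]
Births: 4295 × 0.065 = 279, 1571 × 0.151 = 237 → 516
Group 2: 885 × 0.944 = 835
Group 3: 4295 × 0.952 = 4089
Group 4: 1571 × 0.947 = 1488
Group 5: 4877 × 0.933 = 4550
Group 6: 9750 × 0.929 = 9058
Group 7: 5063 × 0.915 + 9310 × 0.623 = 4633 + 5800 = 10433
Giving 516 / 835 / 4089 / 1488 / 4550 / 9058 / 10433.
Total: 38750 → 30969; change = -7781; percentage change = -20.1%

-20.1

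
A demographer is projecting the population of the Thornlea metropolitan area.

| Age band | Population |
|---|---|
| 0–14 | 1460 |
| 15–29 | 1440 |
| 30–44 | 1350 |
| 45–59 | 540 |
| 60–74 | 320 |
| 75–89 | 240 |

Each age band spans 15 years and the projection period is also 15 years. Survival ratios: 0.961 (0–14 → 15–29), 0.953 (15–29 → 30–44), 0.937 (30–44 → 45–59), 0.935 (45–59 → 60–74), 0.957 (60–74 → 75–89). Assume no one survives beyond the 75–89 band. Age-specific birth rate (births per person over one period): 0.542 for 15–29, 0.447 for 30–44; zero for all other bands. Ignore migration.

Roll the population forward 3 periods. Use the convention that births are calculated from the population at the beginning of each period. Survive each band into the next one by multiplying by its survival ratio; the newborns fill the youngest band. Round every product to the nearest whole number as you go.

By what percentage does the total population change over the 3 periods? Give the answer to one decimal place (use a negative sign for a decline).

Call the bands 1 to 6, youngest first.
[period 1]
Births: 1440 * 0.542 = 780  |  1350 * 0.447 = 603 ⇒ total 1383
Band 2: 1460 * 0.961 = 1403
Band 3: 1440 * 0.953 = 1372
Band 4: 1350 * 0.937 = 1265
Band 5: 540 * 0.935 = 505
Band 6: 320 * 0.957 = 306
Giving 1383 / 1403 / 1372 / 1265 / 505 / 306.
[period 2]
Births: 1403 * 0.542 = 760  |  1372 * 0.447 = 613 ⇒ total 1373
Band 2: 1383 * 0.961 = 1329
Band 3: 1403 * 0.953 = 1337
Band 4: 1372 * 0.937 = 1286
Band 5: 1265 * 0.935 = 1183
Band 6: 505 * 0.957 = 483
Giving 1373 / 1329 / 1337 / 1286 / 1183 / 483.
[period 3]
Births: 1329 * 0.542 = 720  |  1337 * 0.447 = 598 ⇒ total 1318
Band 2: 1373 * 0.961 = 1319
Band 3: 1329 * 0.953 = 1267
Band 4: 1337 * 0.937 = 1253
Band 5: 1286 * 0.935 = 1202
Band 6: 1183 * 0.957 = 1132
Giving 1318 / 1319 / 1267 / 1253 / 1202 / 1132.
Total: 5350 → 7491; change = 2141; percentage change = 40.0%

40.0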